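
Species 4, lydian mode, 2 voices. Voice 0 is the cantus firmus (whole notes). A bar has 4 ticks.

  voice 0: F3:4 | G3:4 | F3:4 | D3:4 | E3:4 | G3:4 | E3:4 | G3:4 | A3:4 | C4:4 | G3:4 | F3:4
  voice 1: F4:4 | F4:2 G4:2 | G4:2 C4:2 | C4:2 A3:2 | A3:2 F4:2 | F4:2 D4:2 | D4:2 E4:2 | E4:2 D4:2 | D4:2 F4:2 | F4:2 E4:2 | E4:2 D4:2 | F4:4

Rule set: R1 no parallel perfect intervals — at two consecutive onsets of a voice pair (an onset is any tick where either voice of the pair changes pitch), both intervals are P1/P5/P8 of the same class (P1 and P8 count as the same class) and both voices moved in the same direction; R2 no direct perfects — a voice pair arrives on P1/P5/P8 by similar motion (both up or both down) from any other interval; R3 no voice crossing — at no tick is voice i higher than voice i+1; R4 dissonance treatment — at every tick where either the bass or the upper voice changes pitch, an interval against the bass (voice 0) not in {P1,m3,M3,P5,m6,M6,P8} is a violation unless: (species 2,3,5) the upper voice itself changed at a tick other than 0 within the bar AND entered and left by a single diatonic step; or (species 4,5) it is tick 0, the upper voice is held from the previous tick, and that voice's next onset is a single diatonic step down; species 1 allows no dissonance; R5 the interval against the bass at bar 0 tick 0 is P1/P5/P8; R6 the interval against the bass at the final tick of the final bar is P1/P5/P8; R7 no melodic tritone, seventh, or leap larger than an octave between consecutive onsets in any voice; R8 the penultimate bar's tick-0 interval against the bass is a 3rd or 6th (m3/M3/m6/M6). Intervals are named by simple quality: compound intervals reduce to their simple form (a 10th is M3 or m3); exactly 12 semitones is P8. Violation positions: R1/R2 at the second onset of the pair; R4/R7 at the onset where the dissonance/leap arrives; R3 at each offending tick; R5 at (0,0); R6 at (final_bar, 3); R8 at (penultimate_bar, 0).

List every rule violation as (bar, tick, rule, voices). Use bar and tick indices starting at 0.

bar 0: v0=F3 v1=F4 downbeat P8
bar 1: v0=G3 v1=F4 downbeat m7
bar 2: v0=F3 v1=G4 downbeat M2
bar 3: v0=D3 v1=C4 downbeat m7
bar 4: v0=E3 v1=A3 downbeat P4
bar 5: v0=G3 v1=F4 downbeat m7
bar 6: v0=E3 v1=D4 downbeat m7
bar 7: v0=G3 v1=E4 downbeat M6
bar 8: v0=A3 v1=D4 downbeat P4
bar 9: v0=C4 v1=F4 downbeat P4
bar 10: v0=G3 v1=E4 downbeat M6
bar 11: v0=F3 v1=F4 downbeat P8
  -> R4 @ bar 1 tick 0 v(0, 1): G3/F4 m7 untreated
  -> R4 @ bar 2 tick 0 v(0, 1): F3/G4 M2 untreated
  -> R4 @ bar 3 tick 0 v(0, 1): D3/C4 m7 untreated
  -> R4 @ bar 4 tick 0 v(0, 1): E3/A3 P4 untreated
  -> R4 @ bar 4 tick 2 v(0, 1): E3/F4 m2 untreated
  -> R4 @ bar 5 tick 0 v(0, 1): G3/F4 m7 untreated
  -> R4 @ bar 6 tick 0 v(0, 1): E3/D4 m7 untreated
  -> R4 @ bar 8 tick 0 v(0, 1): A3/D4 P4 untreated

(1, 0, R4, (0, 1))
(2, 0, R4, (0, 1))
(3, 0, R4, (0, 1))
(4, 0, R4, (0, 1))
(4, 2, R4, (0, 1))
(5, 0, R4, (0, 1))
(6, 0, R4, (0, 1))
(8, 0, R4, (0, 1))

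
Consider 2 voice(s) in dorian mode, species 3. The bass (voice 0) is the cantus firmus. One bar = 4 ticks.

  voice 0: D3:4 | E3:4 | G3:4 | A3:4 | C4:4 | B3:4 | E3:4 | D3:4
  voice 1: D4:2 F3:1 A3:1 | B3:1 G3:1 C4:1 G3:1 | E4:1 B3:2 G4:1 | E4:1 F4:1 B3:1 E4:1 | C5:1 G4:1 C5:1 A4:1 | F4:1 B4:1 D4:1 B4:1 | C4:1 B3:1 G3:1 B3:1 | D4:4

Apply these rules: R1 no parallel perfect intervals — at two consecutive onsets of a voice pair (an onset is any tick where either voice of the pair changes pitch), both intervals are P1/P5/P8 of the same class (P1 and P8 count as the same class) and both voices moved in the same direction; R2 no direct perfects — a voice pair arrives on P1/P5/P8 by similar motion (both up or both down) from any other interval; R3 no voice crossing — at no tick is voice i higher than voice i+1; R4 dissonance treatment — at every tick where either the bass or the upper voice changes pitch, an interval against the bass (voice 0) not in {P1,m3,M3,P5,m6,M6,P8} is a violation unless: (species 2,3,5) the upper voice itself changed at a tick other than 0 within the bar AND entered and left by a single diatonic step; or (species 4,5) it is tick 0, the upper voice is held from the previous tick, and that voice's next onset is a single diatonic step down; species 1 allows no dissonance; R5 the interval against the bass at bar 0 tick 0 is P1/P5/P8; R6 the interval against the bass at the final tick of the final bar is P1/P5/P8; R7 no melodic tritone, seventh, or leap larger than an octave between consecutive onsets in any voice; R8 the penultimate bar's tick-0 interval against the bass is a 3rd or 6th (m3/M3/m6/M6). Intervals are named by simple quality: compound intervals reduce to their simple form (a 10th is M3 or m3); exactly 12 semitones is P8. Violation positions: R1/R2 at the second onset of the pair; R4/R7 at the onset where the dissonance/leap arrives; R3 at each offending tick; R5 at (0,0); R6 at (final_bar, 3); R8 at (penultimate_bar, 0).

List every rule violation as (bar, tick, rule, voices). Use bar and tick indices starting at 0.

bar 0: v0=D3 v1=D4 downbeat P8
bar 1: v0=E3 v1=B3 downbeat P5
bar 2: v0=G3 v1=E4 downbeat M6
bar 3: v0=A3 v1=E4 downbeat P5
bar 4: v0=C4 v1=C5 downbeat P8
bar 5: v0=B3 v1=F4 downbeat TT
bar 6: v0=E3 v1=C4 downbeat m6
bar 7: v0=D3 v1=D4 downbeat P8
  -> R1 @ bar 1 tick 0 v(0, 1): D3/A3 P5 -> E3/B3 P5 similar
  -> R4 @ bar 3 tick 2 v(0, 1): A3/B3 M2 untreated
  -> R7 @ bar 3 tick 2 v(1,): F4->B3 leap 6st
  -> R2 @ bar 4 tick 0 v(0, 1): A3/E4 P5 -> C4/C5 P8 similar
  -> R4 @ bar 5 tick 0 v(0, 1): B3/F4 TT untreated
  -> R7 @ bar 5 tick 1 v(1,): F4->B4 leap 6st
  -> R7 @ bar 6 tick 0 v(1,): B4->C4 leap 11st

(1, 0, R1, (0, 1))
(3, 2, R4, (0, 1))
(3, 2, R7, (1,))
(4, 0, R2, (0, 1))
(5, 0, R4, (0, 1))
(5, 1, R7, (1,))
(6, 0, R7, (1,))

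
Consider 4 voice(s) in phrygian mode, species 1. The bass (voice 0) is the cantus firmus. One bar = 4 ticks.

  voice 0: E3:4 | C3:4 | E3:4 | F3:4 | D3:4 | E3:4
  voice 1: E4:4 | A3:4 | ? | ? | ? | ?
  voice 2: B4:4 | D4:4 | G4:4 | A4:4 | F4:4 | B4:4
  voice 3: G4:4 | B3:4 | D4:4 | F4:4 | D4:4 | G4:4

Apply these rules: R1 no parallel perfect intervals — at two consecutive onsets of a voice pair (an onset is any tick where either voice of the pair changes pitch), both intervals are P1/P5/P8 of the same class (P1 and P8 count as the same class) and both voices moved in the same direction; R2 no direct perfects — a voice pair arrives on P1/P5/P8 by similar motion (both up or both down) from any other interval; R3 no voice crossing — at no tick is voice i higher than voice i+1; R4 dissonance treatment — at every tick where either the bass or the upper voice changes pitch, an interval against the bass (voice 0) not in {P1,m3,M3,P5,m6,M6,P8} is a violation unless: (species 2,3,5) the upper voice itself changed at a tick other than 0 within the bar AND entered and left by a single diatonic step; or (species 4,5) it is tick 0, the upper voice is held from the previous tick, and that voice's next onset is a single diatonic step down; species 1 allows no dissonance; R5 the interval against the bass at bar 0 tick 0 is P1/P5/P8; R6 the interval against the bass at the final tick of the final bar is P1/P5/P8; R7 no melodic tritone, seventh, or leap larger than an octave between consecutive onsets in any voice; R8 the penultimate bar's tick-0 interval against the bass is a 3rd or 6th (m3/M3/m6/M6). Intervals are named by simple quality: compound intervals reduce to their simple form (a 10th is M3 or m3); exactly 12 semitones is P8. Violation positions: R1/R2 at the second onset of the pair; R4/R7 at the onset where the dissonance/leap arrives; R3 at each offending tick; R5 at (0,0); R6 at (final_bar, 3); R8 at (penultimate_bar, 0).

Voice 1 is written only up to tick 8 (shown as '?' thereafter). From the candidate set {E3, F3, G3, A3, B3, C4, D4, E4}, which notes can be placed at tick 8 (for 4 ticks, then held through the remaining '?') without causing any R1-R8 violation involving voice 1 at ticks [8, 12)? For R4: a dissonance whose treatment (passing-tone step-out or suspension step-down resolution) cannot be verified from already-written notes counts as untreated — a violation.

E3: legal
F3: violates R4
G3: legal
A3: violates R4
B3: violates R2
C4: violates R2
D4: violates R2,R4
E4: violates R2

{E3, G3}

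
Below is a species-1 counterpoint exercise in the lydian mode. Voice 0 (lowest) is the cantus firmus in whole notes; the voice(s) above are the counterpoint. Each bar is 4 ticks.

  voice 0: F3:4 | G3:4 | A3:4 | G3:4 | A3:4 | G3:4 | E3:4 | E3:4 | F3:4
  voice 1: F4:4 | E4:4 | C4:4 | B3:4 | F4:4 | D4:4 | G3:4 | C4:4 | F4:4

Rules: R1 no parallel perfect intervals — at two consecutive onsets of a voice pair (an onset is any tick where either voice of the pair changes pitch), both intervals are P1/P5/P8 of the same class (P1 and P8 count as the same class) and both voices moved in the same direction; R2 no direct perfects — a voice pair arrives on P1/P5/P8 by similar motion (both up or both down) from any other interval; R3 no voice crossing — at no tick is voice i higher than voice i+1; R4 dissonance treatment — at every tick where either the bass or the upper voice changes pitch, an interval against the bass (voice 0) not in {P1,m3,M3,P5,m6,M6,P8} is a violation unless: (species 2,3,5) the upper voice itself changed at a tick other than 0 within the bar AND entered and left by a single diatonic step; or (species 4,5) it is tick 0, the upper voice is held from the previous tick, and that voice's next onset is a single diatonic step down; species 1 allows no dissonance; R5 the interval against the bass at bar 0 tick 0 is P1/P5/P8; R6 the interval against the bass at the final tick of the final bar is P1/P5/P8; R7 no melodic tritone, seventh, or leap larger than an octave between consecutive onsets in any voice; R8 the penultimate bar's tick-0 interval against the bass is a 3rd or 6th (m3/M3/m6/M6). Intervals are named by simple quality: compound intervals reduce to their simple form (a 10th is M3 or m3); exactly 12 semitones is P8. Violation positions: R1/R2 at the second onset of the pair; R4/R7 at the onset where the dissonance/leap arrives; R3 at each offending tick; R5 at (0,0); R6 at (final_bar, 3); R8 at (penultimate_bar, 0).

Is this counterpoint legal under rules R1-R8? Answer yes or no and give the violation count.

bar 0: v0=F3 v1=F4 (P8)
bar 1: v0=G3 v1=E4 (M6)
bar 2: v0=A3 v1=C4 (m3)
bar 3: v0=G3 v1=B3 (M3)
bar 4: v0=A3 v1=F4 (m6)
bar 5: v0=G3 v1=D4 (P5)
bar 6: v0=E3 v1=G3 (m3)
bar 7: v0=E3 v1=C4 (m6)
bar 8: v0=F3 v1=F4 (P8)
  R7 @ bar4.0: B3->F4 leap 6st
  R2 @ bar5.0: A3/F4 m6 -> G3/D4 P5 similar
  R2 @ bar8.0: E3/C4 m6 -> F3/F4 P8 similar

No (3 violations)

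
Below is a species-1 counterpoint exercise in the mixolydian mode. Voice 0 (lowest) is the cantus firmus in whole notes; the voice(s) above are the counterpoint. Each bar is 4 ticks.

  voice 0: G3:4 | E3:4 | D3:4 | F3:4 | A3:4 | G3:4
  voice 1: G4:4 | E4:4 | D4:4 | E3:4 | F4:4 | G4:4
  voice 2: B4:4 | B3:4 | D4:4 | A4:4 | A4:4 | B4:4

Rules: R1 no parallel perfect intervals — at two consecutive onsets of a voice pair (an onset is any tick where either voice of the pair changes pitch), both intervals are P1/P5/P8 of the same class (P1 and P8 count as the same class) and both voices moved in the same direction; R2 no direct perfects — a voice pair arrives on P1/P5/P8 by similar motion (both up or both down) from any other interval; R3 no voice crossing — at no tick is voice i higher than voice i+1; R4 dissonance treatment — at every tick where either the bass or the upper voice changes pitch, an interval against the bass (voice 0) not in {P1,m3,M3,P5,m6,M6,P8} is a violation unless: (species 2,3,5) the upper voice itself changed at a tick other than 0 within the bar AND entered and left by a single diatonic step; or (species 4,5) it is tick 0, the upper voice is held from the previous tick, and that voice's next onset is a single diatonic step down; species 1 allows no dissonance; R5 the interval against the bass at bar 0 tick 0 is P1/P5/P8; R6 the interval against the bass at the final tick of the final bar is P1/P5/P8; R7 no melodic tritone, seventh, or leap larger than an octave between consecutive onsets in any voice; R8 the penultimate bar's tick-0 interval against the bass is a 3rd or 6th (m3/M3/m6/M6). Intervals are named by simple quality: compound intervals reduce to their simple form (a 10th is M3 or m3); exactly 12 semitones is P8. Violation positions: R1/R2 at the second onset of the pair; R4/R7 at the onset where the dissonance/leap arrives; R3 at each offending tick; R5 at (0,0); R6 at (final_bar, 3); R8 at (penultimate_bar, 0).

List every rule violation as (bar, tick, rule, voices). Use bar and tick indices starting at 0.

bar 0: v0=G3 v1=G4 v2=B4 downbeat M3
bar 1: v0=E3 v1=E4 v2=B3 downbeat P5
bar 2: v0=D3 v1=D4 v2=D4 downbeat P8
bar 3: v0=F3 v1=E3 v2=A4 downbeat M3
bar 4: v0=A3 v1=F4 v2=A4 downbeat P8
bar 5: v0=G3 v1=G4 v2=B4 downbeat M3
  -> R5 @ bar 0 tick 0 v(0, 2): opens on M3
  -> R1 @ bar 1 tick 0 v(0, 1): G3/G4 P8 -> E3/E4 P8 similar
  -> R2 @ bar 1 tick 0 v(0, 2): G3/B4 M3 -> E3/B3 P5 similar
  -> R3 @ bar 1 tick 0 v(1, 2): E4 above B3
  -> R3 @ bar 1 tick 1 v(1, 2): E4 above B3
  -> R3 @ bar 1 tick 2 v(1, 2): E4 above B3
  -> R3 @ bar 1 tick 3 v(1, 2): E4 above B3
  -> R1 @ bar 2 tick 0 v(0, 1): E3/E4 P8 -> D3/D4 P8 similar
  -> R3 @ bar 3 tick 0 v(0, 1): F3 above E3
  -> R4 @ bar 3 tick 0 v(0, 1): F3/E3 m2 untreated
  -> R7 @ bar 3 tick 0 v(1,): D4->E3 leap 10st
  -> R3 @ bar 3 tick 1 v(0, 1): F3 above E3
  -> R3 @ bar 3 tick 2 v(0, 1): F3 above E3
  -> R3 @ bar 3 tick 3 v(0, 1): F3 above E3
  -> R7 @ bar 4 tick 0 v(1,): E3->F4 leap 13st
  -> R8 @ bar 4 tick 0 v(0, 2): penult P8 not 3rd/6th
  -> R6 @ bar 5 tick 3 v(0, 2): closes on M3

(0, 0, R5, (0, 2))
(1, 0, R1, (0, 1))
(1, 0, R2, (0, 2))
(1, 0, R3, (1, 2))
(1, 1, R3, (1, 2))
(1, 2, R3, (1, 2))
(1, 3, R3, (1, 2))
(2, 0, R1, (0, 1))
(3, 0, R3, (0, 1))
(3, 0, R4, (0, 1))
(3, 0, R7, (1,))
(3, 1, R3, (0, 1))
(3, 2, R3, (0, 1))
(3, 3, R3, (0, 1))
(4, 0, R7, (1,))
(4, 0, R8, (0, 2))
(5, 3, R6, (0, 2))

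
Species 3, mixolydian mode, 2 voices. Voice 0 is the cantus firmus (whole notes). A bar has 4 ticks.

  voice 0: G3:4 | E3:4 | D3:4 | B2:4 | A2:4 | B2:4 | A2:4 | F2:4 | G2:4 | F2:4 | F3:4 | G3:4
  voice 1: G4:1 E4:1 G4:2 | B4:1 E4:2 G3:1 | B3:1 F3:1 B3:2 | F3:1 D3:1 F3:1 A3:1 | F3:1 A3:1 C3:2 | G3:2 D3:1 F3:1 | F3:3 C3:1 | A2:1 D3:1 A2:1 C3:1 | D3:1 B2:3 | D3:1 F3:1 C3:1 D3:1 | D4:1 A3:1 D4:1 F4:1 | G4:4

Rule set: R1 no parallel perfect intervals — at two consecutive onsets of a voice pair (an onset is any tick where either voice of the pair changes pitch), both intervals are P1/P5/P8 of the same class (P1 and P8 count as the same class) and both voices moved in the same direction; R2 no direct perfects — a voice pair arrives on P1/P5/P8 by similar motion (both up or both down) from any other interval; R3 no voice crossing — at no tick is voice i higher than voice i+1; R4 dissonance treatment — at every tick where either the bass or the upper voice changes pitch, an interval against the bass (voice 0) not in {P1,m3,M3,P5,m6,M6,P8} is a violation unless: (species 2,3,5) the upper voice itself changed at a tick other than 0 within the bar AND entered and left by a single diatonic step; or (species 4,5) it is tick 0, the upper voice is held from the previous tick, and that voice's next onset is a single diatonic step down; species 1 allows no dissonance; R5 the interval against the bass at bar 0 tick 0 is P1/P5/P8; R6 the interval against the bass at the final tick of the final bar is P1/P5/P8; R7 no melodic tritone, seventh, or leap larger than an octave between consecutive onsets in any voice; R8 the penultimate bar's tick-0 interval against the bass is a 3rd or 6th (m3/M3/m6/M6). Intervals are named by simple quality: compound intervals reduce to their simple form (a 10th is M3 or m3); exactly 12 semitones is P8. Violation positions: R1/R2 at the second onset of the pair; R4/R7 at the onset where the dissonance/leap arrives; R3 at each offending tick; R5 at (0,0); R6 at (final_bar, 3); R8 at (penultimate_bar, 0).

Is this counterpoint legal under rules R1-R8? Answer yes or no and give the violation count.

bar 0: v0=G3 v1=G4 (P8)
bar 1: v0=E3 v1=B4 (P5)
bar 2: v0=D3 v1=B3 (M6)
bar 3: v0=B2 v1=F3 (TT)
bar 4: v0=A2 v1=F3 (m6)
bar 5: v0=B2 v1=G3 (m6)
bar 6: v0=A2 v1=F3 (m6)
bar 7: v0=F2 v1=A2 (M3)
bar 8: v0=G2 v1=D3 (P5)
bar 9: v0=F2 v1=D3 (M6)
bar 10: v0=F3 v1=D4 (M6)
bar 11: v0=G3 v1=G4 (P8)
  R7 @ bar2.1: B3->F3 leap 6st
  R7 @ bar2.2: F3->B3 leap 6st
  R4 @ bar3.0: B2/F3 TT untreated
  R7 @ bar3.0: B3->F3 leap 6st
  R4 @ bar3.2: B2/F3 TT untreated
  R4 @ bar3.3: B2/A3 m7 untreated
  R4 @ bar5.3: B2/F3 TT untreated
  R1 @ bar8.0: F2/C3 P5 -> G2/D3 P5 similar
  R1 @ bar11.0: F3/F4 P8 -> G3/G4 P8 similar

No (9 violations)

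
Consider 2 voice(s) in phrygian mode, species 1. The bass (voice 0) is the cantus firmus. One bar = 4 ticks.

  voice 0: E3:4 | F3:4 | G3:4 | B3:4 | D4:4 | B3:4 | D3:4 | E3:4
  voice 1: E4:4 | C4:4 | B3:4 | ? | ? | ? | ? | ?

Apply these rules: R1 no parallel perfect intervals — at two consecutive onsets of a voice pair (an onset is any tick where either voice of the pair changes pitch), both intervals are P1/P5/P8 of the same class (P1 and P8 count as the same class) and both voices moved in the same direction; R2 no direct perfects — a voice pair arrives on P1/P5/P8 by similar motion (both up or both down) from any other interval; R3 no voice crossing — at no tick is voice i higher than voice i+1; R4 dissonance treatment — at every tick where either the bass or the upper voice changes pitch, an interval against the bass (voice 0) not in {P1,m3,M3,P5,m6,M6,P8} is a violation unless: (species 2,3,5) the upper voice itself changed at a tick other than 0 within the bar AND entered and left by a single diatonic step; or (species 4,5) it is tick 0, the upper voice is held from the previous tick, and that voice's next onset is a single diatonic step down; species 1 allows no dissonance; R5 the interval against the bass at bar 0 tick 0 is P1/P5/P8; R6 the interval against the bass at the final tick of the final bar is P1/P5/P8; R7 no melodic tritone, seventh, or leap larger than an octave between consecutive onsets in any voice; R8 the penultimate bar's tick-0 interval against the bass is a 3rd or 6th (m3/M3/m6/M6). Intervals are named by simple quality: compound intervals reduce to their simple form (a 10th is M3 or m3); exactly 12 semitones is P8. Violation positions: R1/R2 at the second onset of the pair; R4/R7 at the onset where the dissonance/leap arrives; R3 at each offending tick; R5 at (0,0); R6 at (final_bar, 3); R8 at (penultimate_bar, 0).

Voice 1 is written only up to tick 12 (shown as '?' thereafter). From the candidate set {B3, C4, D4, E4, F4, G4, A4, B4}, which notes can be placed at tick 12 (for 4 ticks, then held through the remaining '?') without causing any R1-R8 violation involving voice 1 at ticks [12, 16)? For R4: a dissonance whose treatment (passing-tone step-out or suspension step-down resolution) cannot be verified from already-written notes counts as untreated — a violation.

B3: legal
C4: violates R4
D4: legal
E4: violates R4
F4: violates R4,R7
G4: legal
A4: violates R4,R7
B4: violates R2

{B3, D4, G4}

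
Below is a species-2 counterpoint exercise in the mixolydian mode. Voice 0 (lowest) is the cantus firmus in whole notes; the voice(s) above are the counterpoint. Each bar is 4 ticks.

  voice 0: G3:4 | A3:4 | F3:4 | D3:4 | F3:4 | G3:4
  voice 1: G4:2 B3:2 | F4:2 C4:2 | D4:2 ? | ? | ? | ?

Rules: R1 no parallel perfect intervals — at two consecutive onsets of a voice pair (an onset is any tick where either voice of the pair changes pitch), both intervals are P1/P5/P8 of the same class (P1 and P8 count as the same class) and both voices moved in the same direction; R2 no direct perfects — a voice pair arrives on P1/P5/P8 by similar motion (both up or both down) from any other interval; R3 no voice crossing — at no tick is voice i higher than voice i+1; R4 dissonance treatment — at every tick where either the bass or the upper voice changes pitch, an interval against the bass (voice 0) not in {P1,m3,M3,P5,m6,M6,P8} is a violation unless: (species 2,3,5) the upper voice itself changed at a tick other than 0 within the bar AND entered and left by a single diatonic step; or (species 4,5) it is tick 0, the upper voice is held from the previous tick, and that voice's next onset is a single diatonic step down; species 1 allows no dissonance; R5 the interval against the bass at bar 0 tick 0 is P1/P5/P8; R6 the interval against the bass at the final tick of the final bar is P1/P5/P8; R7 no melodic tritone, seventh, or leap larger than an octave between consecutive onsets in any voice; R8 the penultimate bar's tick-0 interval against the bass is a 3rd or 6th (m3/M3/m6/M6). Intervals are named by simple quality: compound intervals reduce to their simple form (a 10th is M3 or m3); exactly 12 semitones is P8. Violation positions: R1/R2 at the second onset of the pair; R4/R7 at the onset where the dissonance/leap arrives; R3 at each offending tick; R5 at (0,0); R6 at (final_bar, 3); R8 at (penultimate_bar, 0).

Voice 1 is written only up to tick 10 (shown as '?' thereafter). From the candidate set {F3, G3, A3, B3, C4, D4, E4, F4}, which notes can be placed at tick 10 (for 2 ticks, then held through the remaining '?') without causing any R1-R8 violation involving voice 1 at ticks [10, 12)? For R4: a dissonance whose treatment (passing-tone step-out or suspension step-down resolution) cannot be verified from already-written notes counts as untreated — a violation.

F3: legal
G3: violates R4
A3: legal
B3: violates R4
C4: legal
D4: legal
E4: violates R4
F4: legal

{A3, C4, D4, F3, F4}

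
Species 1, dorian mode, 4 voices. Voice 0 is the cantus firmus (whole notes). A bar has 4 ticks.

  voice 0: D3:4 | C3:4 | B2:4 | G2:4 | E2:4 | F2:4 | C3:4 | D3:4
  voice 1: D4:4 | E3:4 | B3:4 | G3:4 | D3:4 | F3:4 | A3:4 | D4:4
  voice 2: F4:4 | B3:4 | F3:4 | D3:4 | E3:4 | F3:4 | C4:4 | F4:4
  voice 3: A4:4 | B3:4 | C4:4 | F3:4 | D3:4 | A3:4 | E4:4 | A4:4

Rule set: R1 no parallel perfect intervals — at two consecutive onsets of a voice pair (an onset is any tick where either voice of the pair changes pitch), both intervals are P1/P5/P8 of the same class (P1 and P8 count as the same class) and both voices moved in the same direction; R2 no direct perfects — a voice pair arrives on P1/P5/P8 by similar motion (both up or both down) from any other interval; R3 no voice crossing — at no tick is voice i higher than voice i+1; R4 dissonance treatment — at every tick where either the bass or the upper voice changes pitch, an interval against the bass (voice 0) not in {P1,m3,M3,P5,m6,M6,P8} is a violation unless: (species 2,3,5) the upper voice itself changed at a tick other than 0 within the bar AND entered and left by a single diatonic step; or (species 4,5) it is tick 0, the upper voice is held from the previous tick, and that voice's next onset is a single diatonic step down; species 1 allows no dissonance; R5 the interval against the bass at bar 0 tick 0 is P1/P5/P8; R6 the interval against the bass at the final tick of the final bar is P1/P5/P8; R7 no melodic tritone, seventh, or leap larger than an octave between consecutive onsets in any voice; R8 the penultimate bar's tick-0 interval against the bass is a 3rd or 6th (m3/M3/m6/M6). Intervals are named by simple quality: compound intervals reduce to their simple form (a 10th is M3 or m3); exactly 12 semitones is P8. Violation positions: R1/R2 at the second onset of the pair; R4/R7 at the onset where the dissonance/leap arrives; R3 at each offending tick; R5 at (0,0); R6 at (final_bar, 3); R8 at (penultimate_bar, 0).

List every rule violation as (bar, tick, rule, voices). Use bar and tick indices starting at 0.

bar 0: v0=D3 v1=D4 v2=F4 v3=A4 downbeat P5
bar 1: v0=C3 v1=E3 v2=B3 v3=B3 downbeat M7
bar 2: v0=B2 v1=B3 v2=F3 v3=C4 downbeat m2
bar 3: v0=G2 v1=G3 v2=D3 v3=F3 downbeat m7
bar 4: v0=E2 v1=D3 v2=E3 v3=D3 downbeat m7
bar 5: v0=F2 v1=F3 v2=F3 v3=A3 downbeat M3
bar 6: v0=C3 v1=A3 v2=C4 v3=E4 downbeat M3
bar 7: v0=D3 v1=D4 v2=F4 v3=A4 downbeat P5
  -> R5 @ bar 0 tick 0 v(0, 2): opens on m3
  -> R1 @ bar 1 tick 0 v(1, 3): D4/A4 P5 -> E3/B3 P5 similar
  -> R2 @ bar 1 tick 0 v(1, 2): D4/F4 m3 -> E3/B3 P5 similar
  -> R2 @ bar 1 tick 0 v(2, 3): F4/A4 M3 -> B3/B3 P1 similar
  -> R4 @ bar 1 tick 0 v(0, 2): C3/B3 M7 untreated
  -> R4 @ bar 1 tick 0 v(0, 3): C3/B3 M7 untreated
  -> R7 @ bar 1 tick 0 v(1,): D4->E3 leap 10st
  -> R7 @ bar 1 tick 0 v(2,): F4->B3 leap 6st
  -> R7 @ bar 1 tick 0 v(3,): A4->B3 leap 10st
  -> R3 @ bar 2 tick 0 v(1, 2): B3 above F3
  -> R4 @ bar 2 tick 0 v(0, 2): B2/F3 TT untreated
  -> R4 @ bar 2 tick 0 v(0, 3): B2/C4 m2 untreated
  -> R7 @ bar 2 tick 0 v(2,): B3->F3 leap 6st
  -> R3 @ bar 2 tick 1 v(1, 2): B3 above F3
  -> R3 @ bar 2 tick 2 v(1, 2): B3 above F3
  -> R3 @ bar 2 tick 3 v(1, 2): B3 above F3
  -> R1 @ bar 3 tick 0 v(0, 1): B2/B3 P8 -> G2/G3 P8 similar
  -> R2 @ bar 3 tick 0 v(0, 2): B2/F3 TT -> G2/D3 P5 similar
  -> R3 @ bar 3 tick 0 v(1, 2): G3 above D3
  -> R4 @ bar 3 tick 0 v(0, 3): G2/F3 m7 untreated
  -> R3 @ bar 3 tick 1 v(1, 2): G3 above D3
  -> R3 @ bar 3 tick 2 v(1, 2): G3 above D3
  -> R3 @ bar 3 tick 3 v(1, 2): G3 above D3
  -> R2 @ bar 4 tick 0 v(1, 3): G3/F3 M2 -> D3/D3 P1 similar
  -> R3 @ bar 4 tick 0 v(2, 3): E3 above D3
  -> R4 @ bar 4 tick 0 v(0, 1): E2/D3 m7 untreated
  -> R4 @ bar 4 tick 0 v(0, 3): E2/D3 m7 untreated
  -> R3 @ bar 4 tick 1 v(2, 3): E3 above D3
  -> R3 @ bar 4 tick 2 v(2, 3): E3 above D3
  -> R3 @ bar 4 tick 3 v(2, 3): E3 above D3
  -> R1 @ bar 5 tick 0 v(0, 2): E2/E3 P8 -> F2/F3 P8 similar
  -> R2 @ bar 5 tick 0 v(0, 1): E2/D3 m7 -> F2/F3 P8 similar
  -> R2 @ bar 5 tick 0 v(1, 2): D3/E3 M2 -> F3/F3 P1 similar
  -> R1 @ bar 6 tick 0 v(0, 2): F2/F3 P8 -> C3/C4 P8 similar
  -> R2 @ bar 6 tick 0 v(1, 3): F3/A3 M3 -> A3/E4 P5 similar
  -> R8 @ bar 6 tick 0 v(0, 2): penult P8 not 3rd/6th
  -> R1 @ bar 7 tick 0 v(1, 3): A3/E4 P5 -> D4/A4 P5 similar
  -> R2 @ bar 7 tick 0 v(0, 1): C3/A3 M6 -> D3/D4 P8 similar
  -> R2 @ bar 7 tick 0 v(0, 3): C3/E4 M3 -> D3/A4 P5 similar
  -> R6 @ bar 7 tick 3 v(0, 2): closes on m3

(0, 0, R5, (0, 2))
(1, 0, R1, (1, 3))
(1, 0, R2, (1, 2))
(1, 0, R2, (2, 3))
(1, 0, R4, (0, 2))
(1, 0, R4, (0, 3))
(1, 0, R7, (1,))
(1, 0, R7, (2,))
(1, 0, R7, (3,))
(2, 0, R3, (1, 2))
(2, 0, R4, (0, 2))
(2, 0, R4, (0, 3))
(2, 0, R7, (2,))
(2, 1, R3, (1, 2))
(2, 2, R3, (1, 2))
(2, 3, R3, (1, 2))
(3, 0, R1, (0, 1))
(3, 0, R2, (0, 2))
(3, 0, R3, (1, 2))
(3, 0, R4, (0, 3))
(3, 1, R3, (1, 2))
(3, 2, R3, (1, 2))
(3, 3, R3, (1, 2))
(4, 0, R2, (1, 3))
(4, 0, R3, (2, 3))
(4, 0, R4, (0, 1))
(4, 0, R4, (0, 3))
(4, 1, R3, (2, 3))
(4, 2, R3, (2, 3))
(4, 3, R3, (2, 3))
(5, 0, R1, (0, 2))
(5, 0, R2, (0, 1))
(5, 0, R2, (1, 2))
(6, 0, R1, (0, 2))
(6, 0, R2, (1, 3))
(6, 0, R8, (0, 2))
(7, 0, R1, (1, 3))
(7, 0, R2, (0, 1))
(7, 0, R2, (0, 3))
(7, 3, R6, (0, 2))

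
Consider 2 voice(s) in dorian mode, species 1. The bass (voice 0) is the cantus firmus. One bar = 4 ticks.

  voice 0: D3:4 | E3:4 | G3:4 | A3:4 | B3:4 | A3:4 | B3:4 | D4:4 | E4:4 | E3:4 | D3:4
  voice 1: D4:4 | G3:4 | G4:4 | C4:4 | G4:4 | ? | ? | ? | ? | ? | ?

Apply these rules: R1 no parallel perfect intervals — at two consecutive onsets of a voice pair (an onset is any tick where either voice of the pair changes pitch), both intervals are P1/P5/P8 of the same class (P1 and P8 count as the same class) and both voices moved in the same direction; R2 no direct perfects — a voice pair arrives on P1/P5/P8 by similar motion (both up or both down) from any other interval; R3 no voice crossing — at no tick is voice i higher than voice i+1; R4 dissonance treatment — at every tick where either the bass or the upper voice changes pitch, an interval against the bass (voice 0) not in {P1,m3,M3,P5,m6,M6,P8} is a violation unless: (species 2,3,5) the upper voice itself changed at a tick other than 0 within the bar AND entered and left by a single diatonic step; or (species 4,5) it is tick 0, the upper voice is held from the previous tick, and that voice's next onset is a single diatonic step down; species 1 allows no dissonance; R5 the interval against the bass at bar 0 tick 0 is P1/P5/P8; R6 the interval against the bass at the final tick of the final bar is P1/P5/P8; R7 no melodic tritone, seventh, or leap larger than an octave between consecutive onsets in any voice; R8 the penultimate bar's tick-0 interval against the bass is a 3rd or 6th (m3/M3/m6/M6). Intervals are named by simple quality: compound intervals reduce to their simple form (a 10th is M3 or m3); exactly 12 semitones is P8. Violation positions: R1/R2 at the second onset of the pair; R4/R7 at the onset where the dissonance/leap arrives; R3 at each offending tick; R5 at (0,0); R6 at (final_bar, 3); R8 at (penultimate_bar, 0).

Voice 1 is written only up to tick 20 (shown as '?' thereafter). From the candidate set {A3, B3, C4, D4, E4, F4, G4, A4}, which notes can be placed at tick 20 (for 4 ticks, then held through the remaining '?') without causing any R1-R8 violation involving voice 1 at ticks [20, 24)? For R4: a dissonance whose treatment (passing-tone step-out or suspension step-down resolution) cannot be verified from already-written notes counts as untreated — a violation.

{A4, C4, F4}

A3: violates R2,R7
B3: violates R4
C4: legal
D4: violates R4
E4: violates R2
F4: legal
G4: violates R4
A4: legal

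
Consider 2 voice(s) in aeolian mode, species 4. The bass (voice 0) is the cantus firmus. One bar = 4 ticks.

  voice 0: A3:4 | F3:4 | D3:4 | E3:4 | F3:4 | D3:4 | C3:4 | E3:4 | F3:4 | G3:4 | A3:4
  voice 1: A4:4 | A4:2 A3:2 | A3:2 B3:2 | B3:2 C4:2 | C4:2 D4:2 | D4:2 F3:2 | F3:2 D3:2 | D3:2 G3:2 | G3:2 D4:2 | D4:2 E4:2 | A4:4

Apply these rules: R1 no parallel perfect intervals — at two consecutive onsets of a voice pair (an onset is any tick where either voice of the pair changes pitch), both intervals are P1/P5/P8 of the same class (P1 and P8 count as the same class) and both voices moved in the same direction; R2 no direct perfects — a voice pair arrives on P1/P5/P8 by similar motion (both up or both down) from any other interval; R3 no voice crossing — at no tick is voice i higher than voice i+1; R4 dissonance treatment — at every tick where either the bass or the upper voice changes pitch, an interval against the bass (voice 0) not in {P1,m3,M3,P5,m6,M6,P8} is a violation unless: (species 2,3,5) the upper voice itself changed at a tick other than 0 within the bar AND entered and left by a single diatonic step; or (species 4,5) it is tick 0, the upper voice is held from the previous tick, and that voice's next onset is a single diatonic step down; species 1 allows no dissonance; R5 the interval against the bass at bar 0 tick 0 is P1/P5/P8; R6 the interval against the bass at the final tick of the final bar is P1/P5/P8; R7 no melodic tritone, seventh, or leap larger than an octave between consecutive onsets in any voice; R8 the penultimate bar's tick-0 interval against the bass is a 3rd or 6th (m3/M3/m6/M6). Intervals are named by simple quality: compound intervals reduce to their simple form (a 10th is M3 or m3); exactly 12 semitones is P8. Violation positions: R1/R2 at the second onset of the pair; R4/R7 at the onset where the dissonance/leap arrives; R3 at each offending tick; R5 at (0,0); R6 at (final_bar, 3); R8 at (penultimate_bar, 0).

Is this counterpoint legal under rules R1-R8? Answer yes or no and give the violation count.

No (8 violations)

bar 0: v0=A3 v1=A4 (P8)
bar 1: v0=F3 v1=A4 (M3)
bar 2: v0=D3 v1=A3 (P5)
bar 3: v0=E3 v1=B3 (P5)
bar 4: v0=F3 v1=C4 (P5)
bar 5: v0=D3 v1=D4 (P8)
bar 6: v0=C3 v1=F3 (P4)
bar 7: v0=E3 v1=D3 (M2)
bar 8: v0=F3 v1=G3 (M2)
bar 9: v0=G3 v1=D4 (P5)
bar 10: v0=A3 v1=A4 (P8)
  R4 @ bar6.0: C3/F3 P4 untreated
  R4 @ bar6.2: C3/D3 M2 untreated
  R3 @ bar7.0: E3 above D3
  R4 @ bar7.0: E3/D3 M2 untreated
  R3 @ bar7.1: E3 above D3
  R4 @ bar8.0: F3/G3 M2 untreated
  R8 @ bar9.0: penult P5 not 3rd/6th
  R2 @ bar10.0: G3/E4 M6 -> A3/A4 P8 similar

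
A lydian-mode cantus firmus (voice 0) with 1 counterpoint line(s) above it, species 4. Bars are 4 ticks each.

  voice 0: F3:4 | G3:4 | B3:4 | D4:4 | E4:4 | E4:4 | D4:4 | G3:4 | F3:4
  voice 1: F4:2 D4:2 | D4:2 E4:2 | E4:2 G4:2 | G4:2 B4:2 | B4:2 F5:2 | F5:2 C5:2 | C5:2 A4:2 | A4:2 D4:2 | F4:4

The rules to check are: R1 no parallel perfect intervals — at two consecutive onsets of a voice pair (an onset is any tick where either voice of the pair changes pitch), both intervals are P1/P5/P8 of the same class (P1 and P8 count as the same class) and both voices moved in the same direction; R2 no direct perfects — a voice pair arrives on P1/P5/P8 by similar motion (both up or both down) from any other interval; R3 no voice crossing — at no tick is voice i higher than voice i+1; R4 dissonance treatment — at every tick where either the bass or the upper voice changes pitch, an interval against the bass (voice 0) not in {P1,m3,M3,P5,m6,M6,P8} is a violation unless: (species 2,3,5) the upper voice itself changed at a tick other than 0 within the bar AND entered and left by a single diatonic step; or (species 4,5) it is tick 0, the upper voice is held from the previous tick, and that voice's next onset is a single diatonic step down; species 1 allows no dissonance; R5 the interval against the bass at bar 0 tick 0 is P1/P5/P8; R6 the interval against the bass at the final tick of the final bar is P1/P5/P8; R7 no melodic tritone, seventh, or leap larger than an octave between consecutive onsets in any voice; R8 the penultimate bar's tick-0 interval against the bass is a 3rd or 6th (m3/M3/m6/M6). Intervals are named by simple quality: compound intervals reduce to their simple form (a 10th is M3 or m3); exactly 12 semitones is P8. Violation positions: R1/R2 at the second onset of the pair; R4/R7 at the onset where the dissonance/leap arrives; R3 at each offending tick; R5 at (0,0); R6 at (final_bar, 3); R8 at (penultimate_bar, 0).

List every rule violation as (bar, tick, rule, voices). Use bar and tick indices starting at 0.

bar 0: v0=F3 v1=F4 downbeat P8
bar 1: v0=G3 v1=D4 downbeat P5
bar 2: v0=B3 v1=E4 downbeat P4
bar 3: v0=D4 v1=G4 downbeat P4
bar 4: v0=E4 v1=B4 downbeat P5
bar 5: v0=E4 v1=F5 downbeat m2
bar 6: v0=D4 v1=C5 downbeat m7
bar 7: v0=G3 v1=A4 downbeat M2
bar 8: v0=F3 v1=F4 downbeat P8
  -> R4 @ bar 2 tick 0 v(0, 1): B3/E4 P4 untreated
  -> R4 @ bar 3 tick 0 v(0, 1): D4/G4 P4 untreated
  -> R4 @ bar 4 tick 2 v(0, 1): E4/F5 m2 untreated
  -> R7 @ bar 4 tick 2 v(1,): B4->F5 leap 6st
  -> R4 @ bar 6 tick 0 v(0, 1): D4/C5 m7 untreated
  -> R4 @ bar 7 tick 0 v(0, 1): G3/A4 M2 untreated
  -> R8 @ bar 7 tick 0 v(0, 1): penult M2 not 3rd/6th

(2, 0, R4, (0, 1))
(3, 0, R4, (0, 1))
(4, 2, R4, (0, 1))
(4, 2, R7, (1,))
(6, 0, R4, (0, 1))
(7, 0, R4, (0, 1))
(7, 0, R8, (0, 1))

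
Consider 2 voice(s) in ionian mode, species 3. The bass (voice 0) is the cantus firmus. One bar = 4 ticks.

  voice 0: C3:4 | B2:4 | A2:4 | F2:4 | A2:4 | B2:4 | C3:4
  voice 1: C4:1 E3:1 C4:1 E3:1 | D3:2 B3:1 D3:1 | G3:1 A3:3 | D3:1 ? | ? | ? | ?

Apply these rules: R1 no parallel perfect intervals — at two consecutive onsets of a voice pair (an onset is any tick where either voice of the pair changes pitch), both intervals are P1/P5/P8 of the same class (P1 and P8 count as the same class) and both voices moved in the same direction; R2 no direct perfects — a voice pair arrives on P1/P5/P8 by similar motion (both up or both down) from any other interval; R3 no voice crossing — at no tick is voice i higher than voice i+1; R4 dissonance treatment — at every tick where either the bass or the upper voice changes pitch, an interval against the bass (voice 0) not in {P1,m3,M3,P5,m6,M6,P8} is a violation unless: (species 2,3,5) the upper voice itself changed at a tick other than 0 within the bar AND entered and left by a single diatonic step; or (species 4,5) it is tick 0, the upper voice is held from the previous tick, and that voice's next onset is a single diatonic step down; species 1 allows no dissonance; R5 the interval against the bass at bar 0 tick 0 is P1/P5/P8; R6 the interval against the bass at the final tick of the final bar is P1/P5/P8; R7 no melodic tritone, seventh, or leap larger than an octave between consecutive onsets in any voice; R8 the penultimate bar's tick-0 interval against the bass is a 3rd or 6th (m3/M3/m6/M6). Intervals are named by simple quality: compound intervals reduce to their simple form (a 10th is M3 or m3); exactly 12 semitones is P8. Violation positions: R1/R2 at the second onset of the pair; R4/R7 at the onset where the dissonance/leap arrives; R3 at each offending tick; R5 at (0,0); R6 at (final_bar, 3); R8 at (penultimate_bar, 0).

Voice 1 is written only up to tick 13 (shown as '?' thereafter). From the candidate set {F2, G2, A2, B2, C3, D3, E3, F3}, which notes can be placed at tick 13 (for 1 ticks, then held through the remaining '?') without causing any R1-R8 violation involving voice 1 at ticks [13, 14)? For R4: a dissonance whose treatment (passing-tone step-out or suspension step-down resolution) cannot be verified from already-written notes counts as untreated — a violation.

{A2, C3, D3, F2, F3}

F2: legal
G2: violates R4
A2: legal
B2: violates R4
C3: legal
D3: legal
E3: violates R4
F3: legal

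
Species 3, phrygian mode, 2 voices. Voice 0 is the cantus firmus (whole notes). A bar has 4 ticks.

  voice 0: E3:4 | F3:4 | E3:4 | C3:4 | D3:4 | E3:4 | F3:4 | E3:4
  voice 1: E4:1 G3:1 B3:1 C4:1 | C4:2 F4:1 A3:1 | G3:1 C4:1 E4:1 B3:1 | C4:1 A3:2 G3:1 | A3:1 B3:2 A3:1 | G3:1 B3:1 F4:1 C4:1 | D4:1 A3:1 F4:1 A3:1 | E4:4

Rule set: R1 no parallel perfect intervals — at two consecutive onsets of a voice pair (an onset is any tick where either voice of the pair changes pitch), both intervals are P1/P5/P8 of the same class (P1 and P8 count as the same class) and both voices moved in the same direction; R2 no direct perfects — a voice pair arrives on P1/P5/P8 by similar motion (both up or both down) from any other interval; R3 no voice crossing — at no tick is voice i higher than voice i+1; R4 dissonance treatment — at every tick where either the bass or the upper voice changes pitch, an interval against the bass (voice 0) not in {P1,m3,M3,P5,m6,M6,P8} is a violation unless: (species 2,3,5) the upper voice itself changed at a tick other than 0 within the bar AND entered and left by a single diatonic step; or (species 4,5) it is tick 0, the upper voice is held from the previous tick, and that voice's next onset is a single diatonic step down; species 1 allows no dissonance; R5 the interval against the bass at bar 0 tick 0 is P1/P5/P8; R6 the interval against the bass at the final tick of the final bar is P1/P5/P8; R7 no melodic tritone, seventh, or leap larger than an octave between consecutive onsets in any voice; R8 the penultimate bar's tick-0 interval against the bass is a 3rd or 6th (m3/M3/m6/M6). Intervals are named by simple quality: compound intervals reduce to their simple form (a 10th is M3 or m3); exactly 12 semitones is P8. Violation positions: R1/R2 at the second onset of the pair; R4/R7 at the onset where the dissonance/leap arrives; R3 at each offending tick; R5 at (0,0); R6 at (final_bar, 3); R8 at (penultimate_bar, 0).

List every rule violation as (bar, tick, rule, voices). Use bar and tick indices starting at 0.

bar 0: v0=E3 v1=E4 downbeat P8
bar 1: v0=F3 v1=C4 downbeat P5
bar 2: v0=E3 v1=G3 downbeat m3
bar 3: v0=C3 v1=C4 downbeat P8
bar 4: v0=D3 v1=A3 downbeat P5
bar 5: v0=E3 v1=G3 downbeat m3
bar 6: v0=F3 v1=D4 downbeat M6
bar 7: v0=E3 v1=E4 downbeat P8
  -> R1 @ bar 4 tick 0 v(0, 1): C3/G3 P5 -> D3/A3 P5 similar
  -> R4 @ bar 5 tick 2 v(0, 1): E3/F4 m2 untreated
  -> R7 @ bar 5 tick 2 v(1,): B3->F4 leap 6st

(4, 0, R1, (0, 1))
(5, 2, R4, (0, 1))
(5, 2, R7, (1,))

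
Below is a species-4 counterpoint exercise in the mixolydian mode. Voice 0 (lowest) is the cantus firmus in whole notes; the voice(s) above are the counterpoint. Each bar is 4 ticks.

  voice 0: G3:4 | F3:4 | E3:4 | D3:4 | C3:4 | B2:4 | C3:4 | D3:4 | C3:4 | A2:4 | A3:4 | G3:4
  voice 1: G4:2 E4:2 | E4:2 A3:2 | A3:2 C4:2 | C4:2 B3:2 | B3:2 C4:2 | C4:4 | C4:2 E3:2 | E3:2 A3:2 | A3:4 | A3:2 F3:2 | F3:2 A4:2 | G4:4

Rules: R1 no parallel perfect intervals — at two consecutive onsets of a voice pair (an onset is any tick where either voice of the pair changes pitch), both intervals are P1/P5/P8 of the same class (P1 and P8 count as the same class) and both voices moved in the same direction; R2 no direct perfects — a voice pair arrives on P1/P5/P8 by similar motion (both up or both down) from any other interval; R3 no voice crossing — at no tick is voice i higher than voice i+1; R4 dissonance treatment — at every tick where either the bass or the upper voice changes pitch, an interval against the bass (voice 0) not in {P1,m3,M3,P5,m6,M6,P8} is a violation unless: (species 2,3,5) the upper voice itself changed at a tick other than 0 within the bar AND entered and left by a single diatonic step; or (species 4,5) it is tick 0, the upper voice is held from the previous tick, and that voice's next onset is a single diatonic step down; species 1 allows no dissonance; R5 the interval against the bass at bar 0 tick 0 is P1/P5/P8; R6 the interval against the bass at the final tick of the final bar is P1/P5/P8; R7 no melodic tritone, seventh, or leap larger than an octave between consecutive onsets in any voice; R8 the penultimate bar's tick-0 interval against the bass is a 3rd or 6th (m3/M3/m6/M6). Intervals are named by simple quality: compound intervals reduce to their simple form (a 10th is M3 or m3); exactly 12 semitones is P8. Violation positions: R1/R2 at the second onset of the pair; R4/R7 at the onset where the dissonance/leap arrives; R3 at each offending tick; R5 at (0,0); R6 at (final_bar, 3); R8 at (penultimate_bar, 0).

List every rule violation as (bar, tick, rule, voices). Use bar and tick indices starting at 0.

(1, 0, R4, (0, 1))
(2, 0, R4, (0, 1))
(4, 0, R4, (0, 1))
(5, 0, R4, (0, 1))
(7, 0, R4, (0, 1))
(10, 0, R3, (0, 1))
(10, 1, R3, (0, 1))
(10, 2, R7, (1,))
(11, 0, R1, (0, 1))

bar 0: v0=G3 v1=G4 downbeat P8
bar 1: v0=F3 v1=E4 downbeat M7
bar 2: v0=E3 v1=A3 downbeat P4
bar 3: v0=D3 v1=C4 downbeat m7
bar 4: v0=C3 v1=B3 downbeat M7
bar 5: v0=B2 v1=C4 downbeat m2
bar 6: v0=C3 v1=C4 downbeat P8
bar 7: v0=D3 v1=E3 downbeat M2
bar 8: v0=C3 v1=A3 downbeat M6
bar 9: v0=A2 v1=A3 downbeat P8
bar 10: v0=A3 v1=F3 downbeat M3
bar 11: v0=G3 v1=G4 downbeat P8
  -> R4 @ bar 1 tick 0 v(0, 1): F3/E4 M7 untreated
  -> R4 @ bar 2 tick 0 v(0, 1): E3/A3 P4 untreated
  -> R4 @ bar 4 tick 0 v(0, 1): C3/B3 M7 untreated
  -> R4 @ bar 5 tick 0 v(0, 1): B2/C4 m2 untreated
  -> R4 @ bar 7 tick 0 v(0, 1): D3/E3 M2 untreated
  -> R3 @ bar 10 tick 0 v(0, 1): A3 above F3
  -> R3 @ bar 10 tick 1 v(0, 1): A3 above F3
  -> R7 @ bar 10 tick 2 v(1,): F3->A4 leap 16st
  -> R1 @ bar 11 tick 0 v(0, 1): A3/A4 P8 -> G3/G4 P8 similar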